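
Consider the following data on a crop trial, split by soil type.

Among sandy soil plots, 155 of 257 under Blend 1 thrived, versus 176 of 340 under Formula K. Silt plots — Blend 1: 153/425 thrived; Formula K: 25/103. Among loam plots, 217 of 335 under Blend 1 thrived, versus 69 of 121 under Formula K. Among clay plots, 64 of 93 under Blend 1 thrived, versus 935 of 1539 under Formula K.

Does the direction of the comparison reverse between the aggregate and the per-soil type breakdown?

Sandy soil: Blend 1 155/257 = 60.3%, Formula K 176/340 = 51.8% → Blend 1
Silt: Blend 1 153/425 = 36.0%, Formula K 25/103 = 24.3% → Blend 1
Loam: Blend 1 217/335 = 64.8%, Formula K 69/121 = 57.0% → Blend 1
Clay: Blend 1 64/93 = 68.8%, Formula K 935/1539 = 60.8% → Blend 1
Overall: Blend 1 589/1110 = 53.1%, Formula K 1205/2103 = 57.3% → Formula K
Blend 1 wins each soil group but Formula K wins overall — the comparison reverses. Blend 1's plots skew toward silt, which has a lower base rate.

Yes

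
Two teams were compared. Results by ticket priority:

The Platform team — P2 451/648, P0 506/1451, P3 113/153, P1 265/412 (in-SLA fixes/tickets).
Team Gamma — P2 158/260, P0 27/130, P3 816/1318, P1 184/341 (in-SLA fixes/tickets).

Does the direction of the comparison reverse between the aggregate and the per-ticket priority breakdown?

Yes

P2: the Platform team 451/648 = 69.6%, Team Gamma 158/260 = 60.8% → the Platform team
P0: the Platform team 506/1451 = 34.9%, Team Gamma 27/130 = 20.8% → the Platform team
P3: the Platform team 113/153 = 73.9%, Team Gamma 816/1318 = 61.9% → the Platform team
P1: the Platform team 265/412 = 64.3%, Team Gamma 184/341 = 54.0% → the Platform team
Overall: the Platform team 1335/2664 = 50.1%, Team Gamma 1185/2049 = 57.8% → Team Gamma
The Platform team wins each ticket group but Team Gamma wins overall — the comparison reverses. The Platform team's tickets skew toward P0, which has a lower base rate.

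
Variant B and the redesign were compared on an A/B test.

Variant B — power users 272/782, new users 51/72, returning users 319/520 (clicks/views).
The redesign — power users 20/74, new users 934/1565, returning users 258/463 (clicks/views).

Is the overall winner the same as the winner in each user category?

Power users: Variant B 272/782 = 34.8%, the redesign 20/74 = 27.0% → Variant B
New users: Variant B 51/72 = 70.8%, the redesign 934/1565 = 59.7% → Variant B
Returning users: Variant B 319/520 = 61.3%, the redesign 258/463 = 55.7% → Variant B
Overall: Variant B 642/1374 = 46.7%, the redesign 1212/2102 = 57.7% → the redesign
Variant B wins each user group but the redesign wins overall — the comparison reverses. Variant B's views skew toward power users, which has a lower base rate.

No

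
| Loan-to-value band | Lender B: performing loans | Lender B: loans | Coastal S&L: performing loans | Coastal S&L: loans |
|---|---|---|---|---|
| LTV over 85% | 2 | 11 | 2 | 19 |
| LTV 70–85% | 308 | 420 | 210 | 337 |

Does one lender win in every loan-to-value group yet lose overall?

LTV over 85%: Lender B 2/11 = 18.2%, Coastal S&L 2/19 = 10.5% → Lender B
LTV 70–85%: Lender B 308/420 = 73.3%, Coastal S&L 210/337 = 62.3% → Lender B
Overall: Lender B 310/431 = 71.9%, Coastal S&L 212/356 = 59.6% → Lender B
Lender B wins overall and in every loan-to-value group — no reversal.

No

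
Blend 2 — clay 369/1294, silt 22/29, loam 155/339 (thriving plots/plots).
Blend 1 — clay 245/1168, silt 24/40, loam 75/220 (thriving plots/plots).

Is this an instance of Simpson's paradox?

Clay: Blend 2 369/1294 = 28.5%, Blend 1 245/1168 = 21.0% → Blend 2
Silt: Blend 2 22/29 = 75.9%, Blend 1 24/40 = 60.0% → Blend 2
Loam: Blend 2 155/339 = 45.7%, Blend 1 75/220 = 34.1% → Blend 2
Overall: Blend 2 546/1662 = 32.9%, Blend 1 344/1428 = 24.1% → Blend 2
Blend 2 wins overall and in every soil group — no reversal.

No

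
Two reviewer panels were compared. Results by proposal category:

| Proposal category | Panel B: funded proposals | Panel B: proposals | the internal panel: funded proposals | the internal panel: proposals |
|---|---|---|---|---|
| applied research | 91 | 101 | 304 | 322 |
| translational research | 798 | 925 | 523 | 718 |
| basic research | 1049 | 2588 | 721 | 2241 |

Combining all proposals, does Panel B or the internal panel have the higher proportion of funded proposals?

Applied research: Panel B 91/101 = 90.1%, the internal panel 304/322 = 94.4% → the internal panel
Translational research: Panel B 798/925 = 86.3%, the internal panel 523/718 = 72.8% → Panel B
Basic research: Panel B 1049/2588 = 40.5%, the internal panel 721/2241 = 32.2% → Panel B
Overall: Panel B 1938/3614 = 53.6%, the internal panel 1548/3281 = 47.2% → Panel B
(Neither sweeps every proposal group, but Panel B has the higher pooled rate.)

Panel B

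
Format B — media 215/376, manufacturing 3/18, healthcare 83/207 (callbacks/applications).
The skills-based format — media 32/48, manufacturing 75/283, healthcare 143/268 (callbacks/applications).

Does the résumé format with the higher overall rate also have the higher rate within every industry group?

Media: Format B 215/376 = 57.2%, the skills-based format 32/48 = 66.7% → the skills-based format
Manufacturing: Format B 3/18 = 16.7%, the skills-based format 75/283 = 26.5% → the skills-based format
Healthcare: Format B 83/207 = 40.1%, the skills-based format 143/268 = 53.4% → the skills-based format
Overall: Format B 301/601 = 50.1%, the skills-based format 250/599 = 41.7% → Format B
The skills-based format wins each industry group but Format B wins overall — the comparison reverses. The skills-based format's applications skew toward manufacturing, which has a lower base rate.

No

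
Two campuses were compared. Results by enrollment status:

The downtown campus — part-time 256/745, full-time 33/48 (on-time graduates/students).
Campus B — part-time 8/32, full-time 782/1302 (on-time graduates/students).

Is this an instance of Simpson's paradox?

Yes

Part-time: the downtown campus 256/745 = 34.4%, Campus B 8/32 = 25.0% → the downtown campus
Full-time: the downtown campus 33/48 = 68.8%, Campus B 782/1302 = 60.1% → the downtown campus
Overall: the downtown campus 289/793 = 36.4%, Campus B 790/1334 = 59.2% → Campus B
The downtown campus wins each enrollment group but Campus B wins overall — the comparison reverses. The downtown campus's students skew toward part-time, which has a lower base rate.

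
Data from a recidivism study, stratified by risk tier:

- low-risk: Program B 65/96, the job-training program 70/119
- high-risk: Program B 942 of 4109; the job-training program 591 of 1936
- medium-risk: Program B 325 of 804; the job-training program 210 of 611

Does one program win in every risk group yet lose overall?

Low-risk: Program B 65/96 = 67.7%, the job-training program 70/119 = 58.8% → Program B
High-risk: Program B 942/4109 = 22.9%, the job-training program 591/1936 = 30.5% → the job-training program
Medium-risk: Program B 325/804 = 40.4%, the job-training program 210/611 = 34.4% → Program B
Overall: Program B 1332/5009 = 26.6%, the job-training program 871/2666 = 32.7% → the job-training program
Neither sweeps: Program B wins 2 of 3 groups, the job-training program wins 1. The job-training program wins overall but not every group — no Simpson reversal.

No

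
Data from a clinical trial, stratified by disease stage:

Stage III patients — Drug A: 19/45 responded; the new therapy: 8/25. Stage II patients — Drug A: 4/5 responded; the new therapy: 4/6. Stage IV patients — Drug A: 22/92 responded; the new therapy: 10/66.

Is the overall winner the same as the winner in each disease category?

Yes

Stage III: Drug A 19/45 = 42.2%, the new therapy 8/25 = 32.0% → Drug A
Stage II: Drug A 4/5 = 80.0%, the new therapy 4/6 = 66.7% → Drug A
Stage IV: Drug A 22/92 = 23.9%, the new therapy 10/66 = 15.2% → Drug A
Overall: Drug A 45/142 = 31.7%, the new therapy 22/97 = 22.7% → Drug A
Drug A wins overall and in every disease group — no reversal.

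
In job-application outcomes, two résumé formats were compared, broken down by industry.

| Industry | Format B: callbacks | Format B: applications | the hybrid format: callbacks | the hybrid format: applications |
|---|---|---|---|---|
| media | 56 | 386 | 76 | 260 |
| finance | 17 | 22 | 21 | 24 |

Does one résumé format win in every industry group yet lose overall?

No

Media: Format B 56/386 = 14.5%, the hybrid format 76/260 = 29.2% → the hybrid format
Finance: Format B 17/22 = 77.3%, the hybrid format 21/24 = 87.5% → the hybrid format
Overall: Format B 73/408 = 17.9%, the hybrid format 97/284 = 34.2% → the hybrid format
The hybrid format wins overall and in every industry group — no reversal.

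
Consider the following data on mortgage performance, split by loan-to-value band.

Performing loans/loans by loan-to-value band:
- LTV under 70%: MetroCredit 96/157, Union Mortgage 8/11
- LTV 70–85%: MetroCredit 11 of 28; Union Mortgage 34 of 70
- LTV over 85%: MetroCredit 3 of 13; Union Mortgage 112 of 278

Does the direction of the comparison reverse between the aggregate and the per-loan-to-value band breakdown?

Yes

LTV under 70%: MetroCredit 96/157 = 61.1%, Union Mortgage 8/11 = 72.7% → Union Mortgage
LTV 70–85%: MetroCredit 11/28 = 39.3%, Union Mortgage 34/70 = 48.6% → Union Mortgage
LTV over 85%: MetroCredit 3/13 = 23.1%, Union Mortgage 112/278 = 40.3% → Union Mortgage
Overall: MetroCredit 110/198 = 55.6%, Union Mortgage 154/359 = 42.9% → MetroCredit
Union Mortgage wins each loan-to-value group but MetroCredit wins overall — the comparison reverses. Union Mortgage's loans skew toward LTV over 85%, which has a lower base rate.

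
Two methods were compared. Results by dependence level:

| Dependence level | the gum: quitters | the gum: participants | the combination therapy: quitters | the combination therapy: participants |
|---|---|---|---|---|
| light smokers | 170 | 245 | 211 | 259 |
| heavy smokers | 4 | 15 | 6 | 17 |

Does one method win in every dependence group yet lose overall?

Light smokers: the gum 170/245 = 69.4%, the combination therapy 211/259 = 81.5% → the combination therapy
Heavy smokers: the gum 4/15 = 26.7%, the combination therapy 6/17 = 35.3% → the combination therapy
Overall: the gum 174/260 = 66.9%, the combination therapy 217/276 = 78.6% → the combination therapy
The combination therapy wins overall and in every dependence group — no reversal.

No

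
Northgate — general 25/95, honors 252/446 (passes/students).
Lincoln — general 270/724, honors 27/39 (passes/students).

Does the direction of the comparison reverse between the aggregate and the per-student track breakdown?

General: Northgate 25/95 = 26.3%, Lincoln 270/724 = 37.3% → Lincoln
Honors: Northgate 252/446 = 56.5%, Lincoln 27/39 = 69.2% → Lincoln
Overall: Northgate 277/541 = 51.2%, Lincoln 297/763 = 38.9% → Northgate
Lincoln wins each student group but Northgate wins overall — the comparison reverses. Lincoln's students skew toward general, which has a lower base rate.

Yes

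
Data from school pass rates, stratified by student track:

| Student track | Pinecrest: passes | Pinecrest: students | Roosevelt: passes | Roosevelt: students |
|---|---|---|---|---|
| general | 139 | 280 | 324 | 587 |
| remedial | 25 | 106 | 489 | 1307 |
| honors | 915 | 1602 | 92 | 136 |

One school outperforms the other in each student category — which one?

Roosevelt

General: Pinecrest 139/280 = 49.6%, Roosevelt 324/587 = 55.2% → Roosevelt
Remedial: Pinecrest 25/106 = 23.6%, Roosevelt 489/1307 = 37.4% → Roosevelt
Honors: Pinecrest 915/1602 = 57.1%, Roosevelt 92/136 = 67.6% → Roosevelt
Roosevelt has the higher rate in all 3 groups.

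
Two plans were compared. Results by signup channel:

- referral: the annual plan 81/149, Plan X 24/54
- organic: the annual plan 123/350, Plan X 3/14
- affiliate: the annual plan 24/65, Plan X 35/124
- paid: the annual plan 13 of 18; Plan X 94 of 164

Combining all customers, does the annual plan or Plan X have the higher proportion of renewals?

Referral: the annual plan 81/149 = 54.4%, Plan X 24/54 = 44.4% → the annual plan
Organic: the annual plan 123/350 = 35.1%, Plan X 3/14 = 21.4% → the annual plan
Affiliate: the annual plan 24/65 = 36.9%, Plan X 35/124 = 28.2% → the annual plan
Paid: the annual plan 13/18 = 72.2%, Plan X 94/164 = 57.3% → the annual plan
Overall: the annual plan 241/582 = 41.4%, Plan X 156/356 = 43.8% → Plan X
(The annual plan wins every signup group but Plan X wins overall — the annual plan's customers skew toward the low-rate organic group.)

Plan X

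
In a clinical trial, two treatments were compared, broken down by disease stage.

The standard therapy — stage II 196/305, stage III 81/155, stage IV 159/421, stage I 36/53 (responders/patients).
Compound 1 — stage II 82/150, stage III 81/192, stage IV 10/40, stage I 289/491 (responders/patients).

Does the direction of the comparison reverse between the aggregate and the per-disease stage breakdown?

Stage II: the standard therapy 196/305 = 64.3%, Compound 1 82/150 = 54.7% → the standard therapy
Stage III: the standard therapy 81/155 = 52.3%, Compound 1 81/192 = 42.2% → the standard therapy
Stage IV: the standard therapy 159/421 = 37.8%, Compound 1 10/40 = 25.0% → the standard therapy
Stage I: the standard therapy 36/53 = 67.9%, Compound 1 289/491 = 58.9% → the standard therapy
Overall: the standard therapy 472/934 = 50.5%, Compound 1 462/873 = 52.9% → Compound 1
The standard therapy wins each disease group but Compound 1 wins overall — the comparison reverses. The standard therapy's patients skew toward stage IV, which has a lower base rate.

Yes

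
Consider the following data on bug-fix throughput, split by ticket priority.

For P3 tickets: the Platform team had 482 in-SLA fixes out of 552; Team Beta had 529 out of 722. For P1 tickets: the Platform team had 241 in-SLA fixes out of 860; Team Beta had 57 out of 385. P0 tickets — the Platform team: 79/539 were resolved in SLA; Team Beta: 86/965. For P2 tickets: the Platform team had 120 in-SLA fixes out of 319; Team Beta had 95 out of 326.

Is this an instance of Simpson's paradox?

P3: the Platform team 482/552 = 87.3%, Team Beta 529/722 = 73.3% → the Platform team
P1: the Platform team 241/860 = 28.0%, Team Beta 57/385 = 14.8% → the Platform team
P0: the Platform team 79/539 = 14.7%, Team Beta 86/965 = 8.9% → the Platform team
P2: the Platform team 120/319 = 37.6%, Team Beta 95/326 = 29.1% → the Platform team
Overall: the Platform team 922/2270 = 40.6%, Team Beta 767/2398 = 32.0% → the Platform team
The Platform team wins overall and in every ticket group — no reversal.

No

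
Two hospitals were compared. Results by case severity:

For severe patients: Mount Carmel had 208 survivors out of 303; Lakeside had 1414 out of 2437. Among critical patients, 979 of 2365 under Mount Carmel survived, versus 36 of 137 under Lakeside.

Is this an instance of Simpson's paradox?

Severe: Mount Carmel 208/303 = 68.6%, Lakeside 1414/2437 = 58.0% → Mount Carmel
Critical: Mount Carmel 979/2365 = 41.4%, Lakeside 36/137 = 26.3% → Mount Carmel
Overall: Mount Carmel 1187/2668 = 44.5%, Lakeside 1450/2574 = 56.3% → Lakeside
Mount Carmel wins each case group but Lakeside wins overall — the comparison reverses. Mount Carmel's patients skew toward critical, which has a lower base rate.

Yes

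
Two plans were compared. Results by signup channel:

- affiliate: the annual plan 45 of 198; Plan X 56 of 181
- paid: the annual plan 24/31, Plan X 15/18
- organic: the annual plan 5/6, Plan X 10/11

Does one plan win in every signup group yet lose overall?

No

Affiliate: the annual plan 45/198 = 22.7%, Plan X 56/181 = 30.9% → Plan X
Paid: the annual plan 24/31 = 77.4%, Plan X 15/18 = 83.3% → Plan X
Organic: the annual plan 5/6 = 83.3%, Plan X 10/11 = 90.9% → Plan X
Overall: the annual plan 74/235 = 31.5%, Plan X 81/210 = 38.6% → Plan X
Plan X wins overall and in every signup group — no reversal.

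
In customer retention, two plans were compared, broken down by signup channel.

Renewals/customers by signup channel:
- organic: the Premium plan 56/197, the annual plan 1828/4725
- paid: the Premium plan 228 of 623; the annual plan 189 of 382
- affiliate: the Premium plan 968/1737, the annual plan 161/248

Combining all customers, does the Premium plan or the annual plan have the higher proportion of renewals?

the Premium plan

Organic: the Premium plan 56/197 = 28.4%, the annual plan 1828/4725 = 38.7% → the annual plan
Paid: the Premium plan 228/623 = 36.6%, the annual plan 189/382 = 49.5% → the annual plan
Affiliate: the Premium plan 968/1737 = 55.7%, the annual plan 161/248 = 64.9% → the annual plan
Overall: the Premium plan 1252/2557 = 49.0%, the annual plan 2178/5355 = 40.7% → the Premium plan
(The annual plan wins every signup group but the Premium plan wins overall — the annual plan's customers skew toward the low-rate organic group.)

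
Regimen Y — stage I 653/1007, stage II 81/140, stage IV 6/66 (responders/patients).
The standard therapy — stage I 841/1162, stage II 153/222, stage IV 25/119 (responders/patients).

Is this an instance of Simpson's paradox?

Stage I: Regimen Y 653/1007 = 64.8%, the standard therapy 841/1162 = 72.4% → the standard therapy
Stage II: Regimen Y 81/140 = 57.9%, the standard therapy 153/222 = 68.9% → the standard therapy
Stage IV: Regimen Y 6/66 = 9.1%, the standard therapy 25/119 = 21.0% → the standard therapy
Overall: Regimen Y 740/1213 = 61.0%, the standard therapy 1019/1503 = 67.8% → the standard therapy
The standard therapy wins overall and in every disease group — no reversal.

No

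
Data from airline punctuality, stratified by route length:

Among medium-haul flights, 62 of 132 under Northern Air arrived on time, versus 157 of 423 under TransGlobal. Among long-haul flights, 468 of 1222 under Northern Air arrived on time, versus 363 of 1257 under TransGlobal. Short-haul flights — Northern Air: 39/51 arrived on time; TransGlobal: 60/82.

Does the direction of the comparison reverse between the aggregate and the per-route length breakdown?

Medium-haul: Northern Air 62/132 = 47.0%, TransGlobal 157/423 = 37.1% → Northern Air
Long-haul: Northern Air 468/1222 = 38.3%, TransGlobal 363/1257 = 28.9% → Northern Air
Short-haul: Northern Air 39/51 = 76.5%, TransGlobal 60/82 = 73.2% → Northern Air
Overall: Northern Air 569/1405 = 40.5%, TransGlobal 580/1762 = 32.9% → Northern Air
Northern Air wins overall and in every route group — no reversal.

No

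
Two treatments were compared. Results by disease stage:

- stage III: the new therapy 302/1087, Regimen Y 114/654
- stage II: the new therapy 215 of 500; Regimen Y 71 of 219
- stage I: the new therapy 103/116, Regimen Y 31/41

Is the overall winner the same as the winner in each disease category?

Stage III: the new therapy 302/1087 = 27.8%, Regimen Y 114/654 = 17.4% → the new therapy
Stage II: the new therapy 215/500 = 43.0%, Regimen Y 71/219 = 32.4% → the new therapy
Stage I: the new therapy 103/116 = 88.8%, Regimen Y 31/41 = 75.6% → the new therapy
Overall: the new therapy 620/1703 = 36.4%, Regimen Y 216/914 = 23.6% → the new therapy
The new therapy wins overall and in every disease group — no reversal.

Yes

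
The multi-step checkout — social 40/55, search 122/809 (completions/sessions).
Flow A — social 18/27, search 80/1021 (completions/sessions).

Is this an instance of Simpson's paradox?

No

Social: the multi-step checkout 40/55 = 72.7%, Flow A 18/27 = 66.7% → the multi-step checkout
Search: the multi-step checkout 122/809 = 15.1%, Flow A 80/1021 = 7.8% → the multi-step checkout
Overall: the multi-step checkout 162/864 = 18.8%, Flow A 98/1048 = 9.4% → the multi-step checkout
The multi-step checkout wins overall and in every traffic group — no reversal.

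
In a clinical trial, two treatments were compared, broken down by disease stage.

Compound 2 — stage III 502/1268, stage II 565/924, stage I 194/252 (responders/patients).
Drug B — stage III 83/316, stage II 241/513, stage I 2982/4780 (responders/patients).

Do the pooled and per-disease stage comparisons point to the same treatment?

Stage III: Compound 2 502/1268 = 39.6%, Drug B 83/316 = 26.3% → Compound 2
Stage II: Compound 2 565/924 = 61.1%, Drug B 241/513 = 47.0% → Compound 2
Stage I: Compound 2 194/252 = 77.0%, Drug B 2982/4780 = 62.4% → Compound 2
Overall: Compound 2 1261/2444 = 51.6%, Drug B 3306/5609 = 58.9% → Drug B
Compound 2 wins each disease group but Drug B wins overall — the comparison reverses. Compound 2's patients skew toward stage III, which has a lower base rate.

No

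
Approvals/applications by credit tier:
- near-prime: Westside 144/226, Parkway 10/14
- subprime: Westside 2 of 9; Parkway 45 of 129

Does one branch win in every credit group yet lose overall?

Near-prime: Westside 144/226 = 63.7%, Parkway 10/14 = 71.4% → Parkway
Subprime: Westside 2/9 = 22.2%, Parkway 45/129 = 34.9% → Parkway
Overall: Westside 146/235 = 62.1%, Parkway 55/143 = 38.5% → Westside
Parkway wins each credit group but Westside wins overall — the comparison reverses. Parkway's applications skew toward subprime, which has a lower base rate.

Yes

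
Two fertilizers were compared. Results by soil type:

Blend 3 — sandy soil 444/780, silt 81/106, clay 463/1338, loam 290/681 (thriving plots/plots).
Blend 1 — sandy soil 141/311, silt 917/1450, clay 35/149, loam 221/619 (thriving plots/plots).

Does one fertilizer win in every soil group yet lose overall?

Yes

Sandy soil: Blend 3 444/780 = 56.9%, Blend 1 141/311 = 45.3% → Blend 3
Silt: Blend 3 81/106 = 76.4%, Blend 1 917/1450 = 63.2% → Blend 3
Clay: Blend 3 463/1338 = 34.6%, Blend 1 35/149 = 23.5% → Blend 3
Loam: Blend 3 290/681 = 42.6%, Blend 1 221/619 = 35.7% → Blend 3
Overall: Blend 3 1278/2905 = 44.0%, Blend 1 1314/2529 = 52.0% → Blend 1
Blend 3 wins each soil group but Blend 1 wins overall — the comparison reverses. Blend 3's plots skew toward clay, which has a lower base rate.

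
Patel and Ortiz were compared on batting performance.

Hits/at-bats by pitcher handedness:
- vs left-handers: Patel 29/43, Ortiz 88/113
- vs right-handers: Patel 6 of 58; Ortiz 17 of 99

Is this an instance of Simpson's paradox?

No

Vs left-handers: Patel 29/43 = 67.4%, Ortiz 88/113 = 77.9% → Ortiz
Vs right-handers: Patel 6/58 = 10.3%, Ortiz 17/99 = 17.2% → Ortiz
Overall: Patel 35/101 = 34.7%, Ortiz 105/212 = 49.5% → Ortiz
Ortiz wins overall and in every pitcher group — no reversal.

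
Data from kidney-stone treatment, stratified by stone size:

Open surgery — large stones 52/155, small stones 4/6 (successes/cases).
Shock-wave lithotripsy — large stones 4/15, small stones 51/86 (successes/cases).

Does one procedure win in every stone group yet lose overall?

Large stones: open surgery 52/155 = 33.5%, shock-wave lithotripsy 4/15 = 26.7% → open surgery
Small stones: open surgery 4/6 = 66.7%, shock-wave lithotripsy 51/86 = 59.3% → open surgery
Overall: open surgery 56/161 = 34.8%, shock-wave lithotripsy 55/101 = 54.5% → shock-wave lithotripsy
Open surgery wins each stone group but shock-wave lithotripsy wins overall — the comparison reverses. Open surgery's cases skew toward large stones, which has a lower base rate.

Yes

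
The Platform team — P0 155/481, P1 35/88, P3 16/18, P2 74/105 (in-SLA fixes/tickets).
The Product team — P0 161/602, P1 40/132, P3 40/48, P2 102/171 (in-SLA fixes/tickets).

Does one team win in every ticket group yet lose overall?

P0: the Platform team 155/481 = 32.2%, the Product team 161/602 = 26.7% → the Platform team
P1: the Platform team 35/88 = 39.8%, the Product team 40/132 = 30.3% → the Platform team
P3: the Platform team 16/18 = 88.9%, the Product team 40/48 = 83.3% → the Platform team
P2: the Platform team 74/105 = 70.5%, the Product team 102/171 = 59.6% → the Platform team
Overall: the Platform team 280/692 = 40.5%, the Product team 343/953 = 36.0% → the Platform team
The Platform team wins overall and in every ticket group — no reversal.

No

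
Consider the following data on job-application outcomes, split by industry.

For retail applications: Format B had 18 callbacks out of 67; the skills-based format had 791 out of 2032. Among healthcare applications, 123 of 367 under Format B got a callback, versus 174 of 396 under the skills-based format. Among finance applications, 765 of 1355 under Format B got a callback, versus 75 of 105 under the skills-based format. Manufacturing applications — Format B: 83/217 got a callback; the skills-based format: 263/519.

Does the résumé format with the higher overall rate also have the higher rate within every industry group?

No

Retail: Format B 18/67 = 26.9%, the skills-based format 791/2032 = 38.9% → the skills-based format
Healthcare: Format B 123/367 = 33.5%, the skills-based format 174/396 = 43.9% → the skills-based format
Finance: Format B 765/1355 = 56.5%, the skills-based format 75/105 = 71.4% → the skills-based format
Manufacturing: Format B 83/217 = 38.2%, the skills-based format 263/519 = 50.7% → the skills-based format
Overall: Format B 989/2006 = 49.3%, the skills-based format 1303/3052 = 42.7% → Format B
The skills-based format wins each industry group but Format B wins overall — the comparison reverses. The skills-based format's applications skew toward retail, which has a lower base rate.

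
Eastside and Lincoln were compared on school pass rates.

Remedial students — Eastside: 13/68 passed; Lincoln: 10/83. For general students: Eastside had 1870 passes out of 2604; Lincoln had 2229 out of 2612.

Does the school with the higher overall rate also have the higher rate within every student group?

Remedial: Eastside 13/68 = 19.1%, Lincoln 10/83 = 12.0% → Eastside
General: Eastside 1870/2604 = 71.8%, Lincoln 2229/2612 = 85.3% → Lincoln
Overall: Eastside 1883/2672 = 70.5%, Lincoln 2239/2695 = 83.1% → Lincoln
Neither sweeps: Eastside wins 1 of 2 groups, Lincoln wins 1. Lincoln wins overall but not every group — no Simpson reversal.

No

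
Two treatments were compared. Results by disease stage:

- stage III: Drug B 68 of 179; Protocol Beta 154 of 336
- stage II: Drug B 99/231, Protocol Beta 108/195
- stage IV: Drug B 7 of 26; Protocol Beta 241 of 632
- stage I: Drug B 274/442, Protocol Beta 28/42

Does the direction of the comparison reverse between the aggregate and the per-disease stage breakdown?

Stage III: Drug B 68/179 = 38.0%, Protocol Beta 154/336 = 45.8% → Protocol Beta
Stage II: Drug B 99/231 = 42.9%, Protocol Beta 108/195 = 55.4% → Protocol Beta
Stage IV: Drug B 7/26 = 26.9%, Protocol Beta 241/632 = 38.1% → Protocol Beta
Stage I: Drug B 274/442 = 62.0%, Protocol Beta 28/42 = 66.7% → Protocol Beta
Overall: Drug B 448/878 = 51.0%, Protocol Beta 531/1205 = 44.1% → Drug B
Protocol Beta wins each disease group but Drug B wins overall — the comparison reverses. Protocol Beta's patients skew toward stage IV, which has a lower base rate.

Yes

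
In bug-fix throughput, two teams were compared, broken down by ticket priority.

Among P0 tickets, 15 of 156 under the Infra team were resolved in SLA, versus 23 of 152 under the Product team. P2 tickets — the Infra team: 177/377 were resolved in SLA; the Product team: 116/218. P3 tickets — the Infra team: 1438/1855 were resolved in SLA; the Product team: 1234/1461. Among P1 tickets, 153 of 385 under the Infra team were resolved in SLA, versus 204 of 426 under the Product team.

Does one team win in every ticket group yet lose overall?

P0: the Infra team 15/156 = 9.6%, the Product team 23/152 = 15.1% → the Product team
P2: the Infra team 177/377 = 46.9%, the Product team 116/218 = 53.2% → the Product team
P3: the Infra team 1438/1855 = 77.5%, the Product team 1234/1461 = 84.5% → the Product team
P1: the Infra team 153/385 = 39.7%, the Product team 204/426 = 47.9% → the Product team
Overall: the Infra team 1783/2773 = 64.3%, the Product team 1577/2257 = 69.9% → the Product team
The Product team wins overall and in every ticket group — no reversal.

No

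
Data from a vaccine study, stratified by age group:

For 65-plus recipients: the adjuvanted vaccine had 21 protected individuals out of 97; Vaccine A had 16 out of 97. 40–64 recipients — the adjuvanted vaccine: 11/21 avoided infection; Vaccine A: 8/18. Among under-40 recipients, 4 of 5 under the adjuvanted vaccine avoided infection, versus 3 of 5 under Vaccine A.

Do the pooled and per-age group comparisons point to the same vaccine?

65-plus: the adjuvanted vaccine 21/97 = 21.6%, Vaccine A 16/97 = 16.5% → the adjuvanted vaccine
40–64: the adjuvanted vaccine 11/21 = 52.4%, Vaccine A 8/18 = 44.4% → the adjuvanted vaccine
Under-40: the adjuvanted vaccine 4/5 = 80.0%, Vaccine A 3/5 = 60.0% → the adjuvanted vaccine
Overall: the adjuvanted vaccine 36/123 = 29.3%, Vaccine A 27/120 = 22.5% → the adjuvanted vaccine
The adjuvanted vaccine wins overall and in every age group — no reversal.

Yes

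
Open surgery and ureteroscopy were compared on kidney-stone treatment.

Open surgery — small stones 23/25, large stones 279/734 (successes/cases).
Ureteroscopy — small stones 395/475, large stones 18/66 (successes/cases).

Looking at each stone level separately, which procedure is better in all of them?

open surgery

Small stones: open surgery 23/25 = 92.0%, ureteroscopy 395/475 = 83.2% → open surgery
Large stones: open surgery 279/734 = 38.0%, ureteroscopy 18/66 = 27.3% → open surgery
Open surgery has the higher rate in both groups.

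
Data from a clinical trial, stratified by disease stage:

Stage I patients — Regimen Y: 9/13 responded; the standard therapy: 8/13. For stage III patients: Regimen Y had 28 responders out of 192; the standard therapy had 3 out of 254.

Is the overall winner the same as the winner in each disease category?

Yes

Stage I: Regimen Y 9/13 = 69.2%, the standard therapy 8/13 = 61.5% → Regimen Y
Stage III: Regimen Y 28/192 = 14.6%, the standard therapy 3/254 = 1.2% → Regimen Y
Overall: Regimen Y 37/205 = 18.0%, the standard therapy 11/267 = 4.1% → Regimen Y
Regimen Y wins overall and in every disease group — no reversal.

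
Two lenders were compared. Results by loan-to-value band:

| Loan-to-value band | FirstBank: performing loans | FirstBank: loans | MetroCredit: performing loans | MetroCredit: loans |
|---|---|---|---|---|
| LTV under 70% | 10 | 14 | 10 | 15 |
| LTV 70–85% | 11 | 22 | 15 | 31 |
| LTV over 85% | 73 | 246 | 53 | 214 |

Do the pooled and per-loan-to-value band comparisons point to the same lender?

Yes

LTV under 70%: FirstBank 10/14 = 71.4%, MetroCredit 10/15 = 66.7% → FirstBank
LTV 70–85%: FirstBank 11/22 = 50.0%, MetroCredit 15/31 = 48.4% → FirstBank
LTV over 85%: FirstBank 73/246 = 29.7%, MetroCredit 53/214 = 24.8% → FirstBank
Overall: FirstBank 94/282 = 33.3%, MetroCredit 78/260 = 30.0% → FirstBank
FirstBank wins overall and in every loan-to-value group — no reversal.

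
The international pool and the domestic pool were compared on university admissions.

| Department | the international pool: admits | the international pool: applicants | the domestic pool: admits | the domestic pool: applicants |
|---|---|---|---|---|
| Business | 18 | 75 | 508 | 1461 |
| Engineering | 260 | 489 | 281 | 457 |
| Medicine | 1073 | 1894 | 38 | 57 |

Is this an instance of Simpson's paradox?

Business: the international pool 18/75 = 24.0%, the domestic pool 508/1461 = 34.8% → the domestic pool
Engineering: the international pool 260/489 = 53.2%, the domestic pool 281/457 = 61.5% → the domestic pool
Medicine: the international pool 1073/1894 = 56.7%, the domestic pool 38/57 = 66.7% → the domestic pool
Overall: the international pool 1351/2458 = 55.0%, the domestic pool 827/1975 = 41.9% → the international pool
The domestic pool wins each department group but the international pool wins overall — the comparison reverses. The domestic pool's applicants skew toward Business, which has a lower base rate.

Yes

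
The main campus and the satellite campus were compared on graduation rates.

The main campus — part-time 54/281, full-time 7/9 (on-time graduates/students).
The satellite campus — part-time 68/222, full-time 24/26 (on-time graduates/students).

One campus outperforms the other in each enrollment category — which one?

Part-time: the main campus 54/281 = 19.2%, the satellite campus 68/222 = 30.6% → the satellite campus
Full-time: the main campus 7/9 = 77.8%, the satellite campus 24/26 = 92.3% → the satellite campus
The satellite campus has the higher rate in both groups.

the satellite campus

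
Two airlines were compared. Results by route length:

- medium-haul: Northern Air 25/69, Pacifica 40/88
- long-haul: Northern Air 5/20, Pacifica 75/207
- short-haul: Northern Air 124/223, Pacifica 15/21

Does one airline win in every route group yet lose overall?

Medium-haul: Northern Air 25/69 = 36.2%, Pacifica 40/88 = 45.5% → Pacifica
Long-haul: Northern Air 5/20 = 25.0%, Pacifica 75/207 = 36.2% → Pacifica
Short-haul: Northern Air 124/223 = 55.6%, Pacifica 15/21 = 71.4% → Pacifica
Overall: Northern Air 154/312 = 49.4%, Pacifica 130/316 = 41.1% → Northern Air
Pacifica wins each route group but Northern Air wins overall — the comparison reverses. Pacifica's flights skew toward long-haul, which has a lower base rate.

Yes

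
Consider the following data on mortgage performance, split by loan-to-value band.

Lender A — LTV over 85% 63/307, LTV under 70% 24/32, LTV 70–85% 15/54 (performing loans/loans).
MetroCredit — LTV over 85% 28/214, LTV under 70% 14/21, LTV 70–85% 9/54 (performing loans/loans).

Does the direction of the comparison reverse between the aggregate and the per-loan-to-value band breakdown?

No

LTV over 85%: Lender A 63/307 = 20.5%, MetroCredit 28/214 = 13.1% → Lender A
LTV under 70%: Lender A 24/32 = 75.0%, MetroCredit 14/21 = 66.7% → Lender A
LTV 70–85%: Lender A 15/54 = 27.8%, MetroCredit 9/54 = 16.7% → Lender A
Overall: Lender A 102/393 = 26.0%, MetroCredit 51/289 = 17.6% → Lender A
Lender A wins overall and in every loan-to-value group — no reversal.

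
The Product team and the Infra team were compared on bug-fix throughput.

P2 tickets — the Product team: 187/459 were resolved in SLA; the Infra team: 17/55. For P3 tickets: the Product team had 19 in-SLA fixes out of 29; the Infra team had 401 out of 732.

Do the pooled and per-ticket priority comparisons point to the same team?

No

P2: the Product team 187/459 = 40.7%, the Infra team 17/55 = 30.9% → the Product team
P3: the Product team 19/29 = 65.5%, the Infra team 401/732 = 54.8% → the Product team
Overall: the Product team 206/488 = 42.2%, the Infra team 418/787 = 53.1% → the Infra team
The Product team wins each ticket group but the Infra team wins overall — the comparison reverses. The Product team's tickets skew toward P2, which has a lower base rate.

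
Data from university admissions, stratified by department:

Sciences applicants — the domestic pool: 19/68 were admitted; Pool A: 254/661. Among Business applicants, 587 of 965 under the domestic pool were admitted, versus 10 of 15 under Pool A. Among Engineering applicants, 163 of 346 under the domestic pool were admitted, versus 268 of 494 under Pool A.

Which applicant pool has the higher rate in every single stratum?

Pool A

Sciences: the domestic pool 19/68 = 27.9%, Pool A 254/661 = 38.4% → Pool A
Business: the domestic pool 587/965 = 60.8%, Pool A 10/15 = 66.7% → Pool A
Engineering: the domestic pool 163/346 = 47.1%, Pool A 268/494 = 54.3% → Pool A
Pool A has the higher rate in all 3 groups.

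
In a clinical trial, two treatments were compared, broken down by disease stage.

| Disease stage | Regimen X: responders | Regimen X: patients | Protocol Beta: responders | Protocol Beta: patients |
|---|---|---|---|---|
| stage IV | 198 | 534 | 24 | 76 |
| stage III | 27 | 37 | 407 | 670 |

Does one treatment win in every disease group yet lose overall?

Yes

Stage IV: Regimen X 198/534 = 37.1%, Protocol Beta 24/76 = 31.6% → Regimen X
Stage III: Regimen X 27/37 = 73.0%, Protocol Beta 407/670 = 60.7% → Regimen X
Overall: Regimen X 225/571 = 39.4%, Protocol Beta 431/746 = 57.8% → Protocol Beta
Regimen X wins each disease group but Protocol Beta wins overall — the comparison reverses. Regimen X's patients skew toward stage IV, which has a lower base rate.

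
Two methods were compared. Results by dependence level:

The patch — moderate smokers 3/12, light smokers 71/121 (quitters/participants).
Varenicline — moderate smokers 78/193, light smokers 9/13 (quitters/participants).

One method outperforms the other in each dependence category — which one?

Moderate smokers: the patch 3/12 = 25.0%, varenicline 78/193 = 40.4% → varenicline
Light smokers: the patch 71/121 = 58.7%, varenicline 9/13 = 69.2% → varenicline
Varenicline has the higher rate in both groups.

varenicline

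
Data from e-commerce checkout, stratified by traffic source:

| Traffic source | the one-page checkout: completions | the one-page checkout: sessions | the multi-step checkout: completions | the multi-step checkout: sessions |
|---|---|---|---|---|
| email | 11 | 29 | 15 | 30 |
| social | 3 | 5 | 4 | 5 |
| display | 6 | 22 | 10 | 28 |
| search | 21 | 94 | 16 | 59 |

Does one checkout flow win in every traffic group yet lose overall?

Email: the one-page checkout 11/29 = 37.9%, the multi-step checkout 15/30 = 50.0% → the multi-step checkout
Social: the one-page checkout 3/5 = 60.0%, the multi-step checkout 4/5 = 80.0% → the multi-step checkout
Display: the one-page checkout 6/22 = 27.3%, the multi-step checkout 10/28 = 35.7% → the multi-step checkout
Search: the one-page checkout 21/94 = 22.3%, the multi-step checkout 16/59 = 27.1% → the multi-step checkout
Overall: the one-page checkout 41/150 = 27.3%, the multi-step checkout 45/122 = 36.9% → the multi-step checkout
The multi-step checkout wins overall and in every traffic group — no reversal.

No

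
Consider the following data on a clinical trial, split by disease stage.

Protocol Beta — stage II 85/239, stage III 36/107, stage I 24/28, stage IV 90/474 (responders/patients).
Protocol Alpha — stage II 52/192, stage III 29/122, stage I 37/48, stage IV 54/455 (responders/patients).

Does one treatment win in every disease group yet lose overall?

No

Stage II: Protocol Beta 85/239 = 35.6%, Protocol Alpha 52/192 = 27.1% → Protocol Beta
Stage III: Protocol Beta 36/107 = 33.6%, Protocol Alpha 29/122 = 23.8% → Protocol Beta
Stage I: Protocol Beta 24/28 = 85.7%, Protocol Alpha 37/48 = 77.1% → Protocol Beta
Stage IV: Protocol Beta 90/474 = 19.0%, Protocol Alpha 54/455 = 11.9% → Protocol Beta
Overall: Protocol Beta 235/848 = 27.7%, Protocol Alpha 172/817 = 21.1% → Protocol Beta
Protocol Beta wins overall and in every disease group — no reversal.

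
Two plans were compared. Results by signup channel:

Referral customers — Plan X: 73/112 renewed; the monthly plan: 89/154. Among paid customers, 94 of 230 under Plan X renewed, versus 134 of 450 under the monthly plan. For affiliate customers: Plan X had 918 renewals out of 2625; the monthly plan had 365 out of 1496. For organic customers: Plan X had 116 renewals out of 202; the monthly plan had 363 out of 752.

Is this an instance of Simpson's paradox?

Referral: Plan X 73/112 = 65.2%, the monthly plan 89/154 = 57.8% → Plan X
Paid: Plan X 94/230 = 40.9%, the monthly plan 134/450 = 29.8% → Plan X
Affiliate: Plan X 918/2625 = 35.0%, the monthly plan 365/1496 = 24.4% → Plan X
Organic: Plan X 116/202 = 57.4%, the monthly plan 363/752 = 48.3% → Plan X
Overall: Plan X 1201/3169 = 37.9%, the monthly plan 951/2852 = 33.3% → Plan X
Plan X wins overall and in every signup group — no reversal.

No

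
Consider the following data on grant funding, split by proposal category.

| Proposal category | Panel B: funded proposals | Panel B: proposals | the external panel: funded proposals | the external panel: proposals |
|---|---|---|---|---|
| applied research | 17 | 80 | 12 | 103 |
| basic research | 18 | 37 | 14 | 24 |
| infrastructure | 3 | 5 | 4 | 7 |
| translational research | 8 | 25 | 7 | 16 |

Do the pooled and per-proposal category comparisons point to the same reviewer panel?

Applied research: Panel B 17/80 = 21.2%, the external panel 12/103 = 11.7% → Panel B
Basic research: Panel B 18/37 = 48.6%, the external panel 14/24 = 58.3% → the external panel
Infrastructure: Panel B 3/5 = 60.0%, the external panel 4/7 = 57.1% → Panel B
Translational research: Panel B 8/25 = 32.0%, the external panel 7/16 = 43.8% → the external panel
Overall: Panel B 46/147 = 31.3%, the external panel 37/150 = 24.7% → Panel B
Neither sweeps: Panel B wins 2 of 4 groups, the external panel wins 2. Panel B wins overall but not every group — no Simpson reversal.

No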